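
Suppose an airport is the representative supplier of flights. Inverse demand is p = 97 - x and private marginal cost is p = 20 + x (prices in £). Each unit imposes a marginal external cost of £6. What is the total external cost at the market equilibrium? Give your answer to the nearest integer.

£231

Market equilibrium (private): 20 + x = 97 - x → x_m = 38.5000.
Total external cost = MEC × x_m = 6 × 38.5000 = 231.0000.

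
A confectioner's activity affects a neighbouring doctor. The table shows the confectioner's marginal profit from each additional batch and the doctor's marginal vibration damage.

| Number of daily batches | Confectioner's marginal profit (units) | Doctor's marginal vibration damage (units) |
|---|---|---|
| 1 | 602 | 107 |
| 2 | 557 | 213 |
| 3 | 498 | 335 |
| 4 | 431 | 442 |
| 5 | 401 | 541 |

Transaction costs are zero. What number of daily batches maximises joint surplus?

Bargaining reaches the level where marginal profit last exceeds marginal vibration damage.
That holds through level 3 (498 ≥ 335) but not at 4 (431 < 442).

3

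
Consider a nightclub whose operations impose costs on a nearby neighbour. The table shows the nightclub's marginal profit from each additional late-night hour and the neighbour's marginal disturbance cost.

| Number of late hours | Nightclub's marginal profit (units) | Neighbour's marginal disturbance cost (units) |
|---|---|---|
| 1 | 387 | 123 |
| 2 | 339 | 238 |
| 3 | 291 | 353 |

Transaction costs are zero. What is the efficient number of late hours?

2

Bargaining reaches the level where marginal profit last exceeds marginal disturbance cost.
That holds through level 2 (339 ≥ 238) but not at 3 (291 < 353).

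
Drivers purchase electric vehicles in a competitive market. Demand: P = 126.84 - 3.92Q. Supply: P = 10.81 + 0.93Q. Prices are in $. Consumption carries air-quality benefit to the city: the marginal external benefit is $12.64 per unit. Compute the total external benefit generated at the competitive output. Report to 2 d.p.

$302.40

Market equilibrium (private): 10.81 + 0.93Q = 126.84 - 3.92Q → Q_m = 23.9237.
Total external benefit = MEB × Q_m = 12.64 × 23.9237 = 302.3956.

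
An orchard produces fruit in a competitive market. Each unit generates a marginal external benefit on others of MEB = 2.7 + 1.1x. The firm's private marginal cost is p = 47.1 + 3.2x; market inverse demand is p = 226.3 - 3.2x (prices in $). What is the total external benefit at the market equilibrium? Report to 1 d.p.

$506.8

Market equilibrium (private): 47.1 + 3.2x = 226.3 - 3.2x → x_m = 28.0000.
Total external benefit = ∫₀^{x_m} (2.7 + 1.1x) dx = 2.7×28.0000 + ½×1.1×28.0000² = 506.8000.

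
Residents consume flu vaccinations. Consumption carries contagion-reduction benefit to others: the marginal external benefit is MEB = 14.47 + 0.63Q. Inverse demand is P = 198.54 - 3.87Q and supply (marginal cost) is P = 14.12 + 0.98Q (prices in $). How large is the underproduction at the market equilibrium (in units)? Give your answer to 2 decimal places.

Market equilibrium (private): 14.12 + 0.98Q = 198.54 - 3.87Q → Q_m = 38.0247.
Social marginal benefit = demand + MEB = 213.01 - 3.24Q.
Set SMB = MC: 213.01 - 3.24Q = 14.12 + 0.98Q → Q* = 47.1303.
Gap = |38.0247 − 47.1303| = 9.1056.

9.11 units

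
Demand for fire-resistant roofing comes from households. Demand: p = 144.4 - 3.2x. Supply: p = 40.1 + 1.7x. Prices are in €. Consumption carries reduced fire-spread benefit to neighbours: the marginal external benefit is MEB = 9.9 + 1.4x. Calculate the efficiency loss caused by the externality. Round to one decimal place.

DWL = €225.2

Market equilibrium (private): 40.1 + 1.7x = 144.4 - 3.2x → x_m = 21.2857.
Social marginal benefit = demand + MEB = 154.3 - 1.8x.
Set SMB = MC: 154.3 - 1.8x = 40.1 + 1.7x → x* = 32.6286.
Between x* and x_m the wedge SMB − MC runs linearly from 0 to MEB(x_m), so the loss is a triangle.
DWL = ½ × 11.3429 × 39.7000 = 225.1566.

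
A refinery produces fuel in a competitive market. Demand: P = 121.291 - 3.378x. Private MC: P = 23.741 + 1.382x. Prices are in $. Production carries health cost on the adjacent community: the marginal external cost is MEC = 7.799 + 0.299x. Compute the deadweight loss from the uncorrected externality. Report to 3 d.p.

DWL = $19.169

Market equilibrium (private): 23.741 + 1.382x = 121.291 - 3.378x → x_m = 20.4937.
Social marginal cost = private MC + MEC = 31.540 + 1.681x.
Set SMC = demand: 31.540 + 1.681x = 121.291 - 3.378x → x* = 17.7409.
Height of the DWL triangle at x_m is SMC(x_m) − demand(x_m) = MEC(x_m) = 13.9266.
DWL = ½ × 2.7528 × 13.9266 = 19.1686.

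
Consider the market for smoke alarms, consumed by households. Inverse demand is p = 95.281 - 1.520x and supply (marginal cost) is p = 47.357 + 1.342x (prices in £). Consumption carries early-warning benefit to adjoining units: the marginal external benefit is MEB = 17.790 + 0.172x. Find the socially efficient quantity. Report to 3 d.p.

x* = 24.429

Social marginal benefit = demand + MEB = 113.071 - 1.348x.
Set SMB = MC: 113.071 - 1.348x = 47.357 + 1.342x → x* = 24.4290.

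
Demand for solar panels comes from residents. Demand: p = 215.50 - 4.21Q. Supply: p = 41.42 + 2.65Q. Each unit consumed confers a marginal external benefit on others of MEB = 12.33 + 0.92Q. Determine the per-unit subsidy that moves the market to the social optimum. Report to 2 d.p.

subsidy = 41.20 per unit

Social marginal benefit = demand + MEB = 227.83 - 3.29Q.
Set SMB = MC: 227.83 - 3.29Q = 41.42 + 2.65Q → Q* = 31.3822.
The Pigouvian subsidy equals MEB at Q*: 12.33 + 0.92×31.3822 = 41.2016.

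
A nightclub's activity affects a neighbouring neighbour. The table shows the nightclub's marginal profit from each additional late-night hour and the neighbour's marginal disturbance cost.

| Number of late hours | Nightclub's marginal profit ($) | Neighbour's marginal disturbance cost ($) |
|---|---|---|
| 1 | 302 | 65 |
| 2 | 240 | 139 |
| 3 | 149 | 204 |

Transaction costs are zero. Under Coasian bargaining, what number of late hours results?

Bargaining reaches the level where marginal profit last exceeds marginal disturbance cost.
That holds through level 2 (240 ≥ 139) but not at 3 (149 < 204).

2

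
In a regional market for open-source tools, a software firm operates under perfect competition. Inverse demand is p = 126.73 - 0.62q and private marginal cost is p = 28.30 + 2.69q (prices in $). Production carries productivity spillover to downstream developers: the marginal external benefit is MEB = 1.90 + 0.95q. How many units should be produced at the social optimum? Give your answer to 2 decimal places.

q* = 42.51

Social marginal cost = private MC − MEB = 26.40 + 1.74q.
Set SMC = demand: 26.40 + 1.74q = 126.73 - 0.62q → q* = 42.5127.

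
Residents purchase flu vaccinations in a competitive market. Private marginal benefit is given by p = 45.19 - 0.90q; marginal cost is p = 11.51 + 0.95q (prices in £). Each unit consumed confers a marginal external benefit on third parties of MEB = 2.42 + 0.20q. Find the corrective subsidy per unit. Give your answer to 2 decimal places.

Social marginal benefit = demand + MEB = 47.61 - 0.70q.
Set SMB = MC: 47.61 - 0.70q = 11.51 + 0.95q → q* = 21.8788.
The Pigouvian subsidy equals MEB at q*: 2.42 + 0.20×21.8788 = 6.7958.

subsidy = £6.80 per unit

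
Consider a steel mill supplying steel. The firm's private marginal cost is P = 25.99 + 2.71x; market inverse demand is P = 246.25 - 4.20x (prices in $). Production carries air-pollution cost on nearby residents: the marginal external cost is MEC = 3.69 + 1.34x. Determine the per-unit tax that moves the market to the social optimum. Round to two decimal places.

Social marginal cost = private MC + MEC = 29.68 + 4.05x.
Set SMC = demand: 29.68 + 4.05x = 246.25 - 4.20x → x* = 26.2509.
The Pigouvian tax equals MEC at x*: 3.69 + 1.34×26.2509 = 38.8662.

tax = $38.87 per unit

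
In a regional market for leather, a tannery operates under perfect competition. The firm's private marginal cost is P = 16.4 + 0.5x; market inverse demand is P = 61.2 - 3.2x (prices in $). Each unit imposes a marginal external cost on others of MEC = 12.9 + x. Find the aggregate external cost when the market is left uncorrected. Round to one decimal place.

$229.5

Market equilibrium (private): 16.4 + 0.5x = 61.2 - 3.2x → x_m = 12.1081.
Total external cost = ∫₀^{x_m} (12.9 + 1.0x) dx = 12.9×12.1081 + ½×1.0×12.1081² = 229.4975.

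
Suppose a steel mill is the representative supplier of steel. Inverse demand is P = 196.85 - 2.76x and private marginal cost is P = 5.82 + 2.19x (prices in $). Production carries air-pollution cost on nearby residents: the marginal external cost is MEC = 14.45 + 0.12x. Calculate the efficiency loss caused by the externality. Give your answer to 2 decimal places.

Market equilibrium (private): 5.82 + 2.19x = 196.85 - 2.76x → x_m = 38.5919.
Social marginal cost = private MC + MEC = 20.27 + 2.31x.
Set SMC = demand: 20.27 + 2.31x = 196.85 - 2.76x → x* = 34.8284.
The welfare-loss triangle has base |x_m − x*| and height MEC(x_m) (the vertical gap between SMC and demand is zero at x* and MEC at x_m).
DWL = ½ × 3.7635 × 19.0810 = 35.9057.

DWL = $35.91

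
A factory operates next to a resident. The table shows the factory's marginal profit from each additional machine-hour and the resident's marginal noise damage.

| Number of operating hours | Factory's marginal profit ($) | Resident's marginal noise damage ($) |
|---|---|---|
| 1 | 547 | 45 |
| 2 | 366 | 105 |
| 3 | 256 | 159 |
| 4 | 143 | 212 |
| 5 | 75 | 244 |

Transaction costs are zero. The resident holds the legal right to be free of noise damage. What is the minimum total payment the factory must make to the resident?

$309

Efficient level: marginal profit ≥ marginal noise damage through level 3, so k* = 3.
With the resident holding the right, the factory must at least compensate total damage at k*: 45 + 105 + 159 = 309.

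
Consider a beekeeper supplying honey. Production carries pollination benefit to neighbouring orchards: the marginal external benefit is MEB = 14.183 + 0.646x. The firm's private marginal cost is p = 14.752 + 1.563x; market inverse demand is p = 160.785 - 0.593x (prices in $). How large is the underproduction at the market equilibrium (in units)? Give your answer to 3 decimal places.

38.370 units

Market equilibrium (private): 14.752 + 1.563x = 160.785 - 0.593x → x_m = 67.7333.
Social marginal cost = private MC − MEB = 0.569 + 0.917x.
Set SMC = demand: 0.569 + 0.917x = 160.785 - 0.593x → x* = 106.1033.
Gap = |67.7333 − 106.1033| = 38.3700.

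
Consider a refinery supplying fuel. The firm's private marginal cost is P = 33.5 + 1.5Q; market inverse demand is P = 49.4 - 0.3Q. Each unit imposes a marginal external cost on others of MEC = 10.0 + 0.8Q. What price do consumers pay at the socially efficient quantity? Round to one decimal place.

P = 48.7

Social marginal cost = private MC + MEC = 43.5 + 2.3Q.
Set SMC = demand: 43.5 + 2.3Q = 49.4 - 0.3Q → Q* = 2.2692.
Consumer price on the demand curve at Q*: 49.4 − 0.3×2.2692 = 48.7192.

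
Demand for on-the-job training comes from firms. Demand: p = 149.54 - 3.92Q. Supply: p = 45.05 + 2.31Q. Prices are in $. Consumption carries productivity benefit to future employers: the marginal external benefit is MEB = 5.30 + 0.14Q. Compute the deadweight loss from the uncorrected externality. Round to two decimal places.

Market equilibrium (private): 45.05 + 2.31Q = 149.54 - 3.92Q → Q_m = 16.7721.
Social marginal benefit = demand + MEB = 154.84 - 3.78Q.
Set SMB = MC: 154.84 - 3.78Q = 45.05 + 2.31Q → Q* = 18.0279.
The loss is the area between SMB and MC from Q* to Q_m; with linear curves that's a triangle of height MEB(Q_m).
DWL = ½ × 1.2558 × 7.6481 = 4.8022.

DWL = $4.80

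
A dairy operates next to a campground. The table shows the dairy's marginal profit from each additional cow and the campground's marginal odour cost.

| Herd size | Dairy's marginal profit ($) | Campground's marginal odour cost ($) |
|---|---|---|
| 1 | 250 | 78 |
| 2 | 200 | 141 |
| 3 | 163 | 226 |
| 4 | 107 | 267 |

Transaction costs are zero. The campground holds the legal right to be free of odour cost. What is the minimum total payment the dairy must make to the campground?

Efficient level: marginal profit ≥ marginal odour cost through level 2, so k* = 2.
With the campground holding the right, the dairy must at least compensate total damage at k*: 78 + 141 = 219.

$219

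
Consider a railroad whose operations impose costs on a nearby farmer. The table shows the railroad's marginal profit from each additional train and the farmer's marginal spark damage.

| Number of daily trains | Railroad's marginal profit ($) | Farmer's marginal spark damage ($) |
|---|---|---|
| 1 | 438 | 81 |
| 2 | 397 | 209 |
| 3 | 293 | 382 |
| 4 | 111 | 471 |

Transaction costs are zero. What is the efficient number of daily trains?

Bargaining reaches the level where marginal profit last exceeds marginal spark damage.
That holds through level 2 (397 ≥ 209) but not at 3 (293 < 382).

2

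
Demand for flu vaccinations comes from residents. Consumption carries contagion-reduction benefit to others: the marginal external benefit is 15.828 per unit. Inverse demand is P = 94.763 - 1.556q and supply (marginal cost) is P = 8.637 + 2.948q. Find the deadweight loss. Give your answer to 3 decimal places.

DWL = 27.811

Market equilibrium (private): 8.637 + 2.948q = 94.763 - 1.556q → q_m = 19.1221.
Social marginal benefit = demand + MEB = 110.591 - 1.556q.
Set SMB = MC: 110.591 - 1.556q = 8.637 + 2.948q → q* = 22.6363.
The welfare-loss triangle has base |q_m − q*| and height MEB(q_m) (the vertical gap between SMB and MC is zero at q* and MEB at q_m).
DWL = ½ × 3.5142 × 15.8280 = 27.8114.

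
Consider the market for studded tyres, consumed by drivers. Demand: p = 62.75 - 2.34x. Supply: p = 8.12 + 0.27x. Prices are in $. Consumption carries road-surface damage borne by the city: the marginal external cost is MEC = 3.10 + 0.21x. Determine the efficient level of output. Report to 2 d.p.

x* = 18.27

Social marginal benefit = demand − MEC = 59.65 - 2.55x.
Set SMB = MC: 59.65 - 2.55x = 8.12 + 0.27x → x* = 18.2730.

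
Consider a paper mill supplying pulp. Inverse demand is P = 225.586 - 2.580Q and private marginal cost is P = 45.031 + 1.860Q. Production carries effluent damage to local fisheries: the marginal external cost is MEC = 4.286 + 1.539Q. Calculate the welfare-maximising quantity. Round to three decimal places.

Social marginal cost = private MC + MEC = 49.317 + 3.399Q.
Set SMC = demand: 49.317 + 3.399Q = 225.586 - 2.580Q → Q* = 29.4814.

Q* = 29.481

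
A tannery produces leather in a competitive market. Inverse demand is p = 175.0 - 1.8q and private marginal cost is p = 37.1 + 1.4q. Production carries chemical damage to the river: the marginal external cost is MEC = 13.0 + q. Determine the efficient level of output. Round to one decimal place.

q* = 29.7

Social marginal cost = private MC + MEC = 50.1 + 2.4q.
Set SMC = demand: 50.1 + 2.4q = 175.0 - 1.8q → q* = 29.7381.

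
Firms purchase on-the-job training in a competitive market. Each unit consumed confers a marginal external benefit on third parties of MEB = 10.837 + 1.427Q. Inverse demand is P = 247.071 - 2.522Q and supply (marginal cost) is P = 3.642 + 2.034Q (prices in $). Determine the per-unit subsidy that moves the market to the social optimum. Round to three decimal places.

Social marginal benefit = demand + MEB = 257.908 - 1.095Q.
Set SMB = MC: 257.908 - 1.095Q = 3.642 + 2.034Q → Q* = 81.2611.
The Pigouvian subsidy equals MEB at Q*: 10.837 + 1.427×81.2611 = 126.7966.

subsidy = $126.797 per unit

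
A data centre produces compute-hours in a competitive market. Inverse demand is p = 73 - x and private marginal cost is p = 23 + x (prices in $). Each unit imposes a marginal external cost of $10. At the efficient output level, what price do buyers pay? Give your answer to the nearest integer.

P = $53

Social marginal cost = private MC + MEC = 33 + x.
Set SMC = demand: 33 + x = 73 - x → x* = 20.0000.
Consumer price on the demand curve at x*: 73 − 1×20.0000 = 53.0000.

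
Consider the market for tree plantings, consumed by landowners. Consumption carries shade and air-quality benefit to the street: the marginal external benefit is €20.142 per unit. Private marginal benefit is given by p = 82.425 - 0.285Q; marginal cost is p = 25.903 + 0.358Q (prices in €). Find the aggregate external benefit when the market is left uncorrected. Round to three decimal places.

€1770.554

Market equilibrium (private): 25.903 + 0.358Q = 82.425 - 0.285Q → Q_m = 87.9036.
Total external benefit = MEB × Q_m = 20.142 × 87.9036 = 1770.5543.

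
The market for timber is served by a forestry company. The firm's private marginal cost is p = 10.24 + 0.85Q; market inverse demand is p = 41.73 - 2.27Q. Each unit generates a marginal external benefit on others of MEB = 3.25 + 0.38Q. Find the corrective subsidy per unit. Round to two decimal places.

Social marginal cost = private MC − MEB = 6.99 + 0.47Q.
Set SMC = demand: 6.99 + 0.47Q = 41.73 - 2.27Q → Q* = 12.6788.
The Pigouvian subsidy equals MEB at Q*: 3.25 + 0.38×12.6788 = 8.0679.

subsidy = 8.07 per unit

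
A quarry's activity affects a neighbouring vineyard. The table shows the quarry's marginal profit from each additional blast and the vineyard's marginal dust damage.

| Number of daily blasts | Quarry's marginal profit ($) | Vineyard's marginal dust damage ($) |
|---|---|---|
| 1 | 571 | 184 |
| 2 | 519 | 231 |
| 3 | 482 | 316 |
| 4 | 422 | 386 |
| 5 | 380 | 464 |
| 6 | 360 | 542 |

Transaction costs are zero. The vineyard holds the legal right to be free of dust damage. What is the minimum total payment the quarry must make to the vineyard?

Efficient level: marginal profit ≥ marginal dust damage through level 4, so k* = 4.
With the vineyard holding the right, the quarry must at least compensate total damage at k*: 184 + 231 + 316 + 386 = 1117.

$1117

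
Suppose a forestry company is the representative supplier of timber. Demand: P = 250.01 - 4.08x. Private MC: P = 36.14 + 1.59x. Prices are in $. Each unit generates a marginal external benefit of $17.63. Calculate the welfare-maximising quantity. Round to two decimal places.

x* = 40.83

Social marginal cost = private MC − MEB = 18.51 + 1.59x.
Set SMC = demand: 18.51 + 1.59x = 250.01 - 4.08x → x* = 40.8289.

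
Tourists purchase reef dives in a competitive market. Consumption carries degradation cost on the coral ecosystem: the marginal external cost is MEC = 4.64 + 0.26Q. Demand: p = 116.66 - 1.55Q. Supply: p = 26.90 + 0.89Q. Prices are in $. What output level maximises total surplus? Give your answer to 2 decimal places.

Social marginal benefit = demand − MEC = 112.02 - 1.81Q.
Set SMB = MC: 112.02 - 1.81Q = 26.90 + 0.89Q → Q* = 31.5259.

Q* = 31.53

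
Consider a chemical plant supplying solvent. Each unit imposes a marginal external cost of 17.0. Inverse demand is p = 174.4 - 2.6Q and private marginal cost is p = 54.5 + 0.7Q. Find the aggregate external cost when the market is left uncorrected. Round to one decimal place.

Market equilibrium (private): 54.5 + 0.7Q = 174.4 - 2.6Q → Q_m = 36.3333.
Total external cost = MEC × Q_m = 17.0 × 36.3333 = 617.6661.

617.7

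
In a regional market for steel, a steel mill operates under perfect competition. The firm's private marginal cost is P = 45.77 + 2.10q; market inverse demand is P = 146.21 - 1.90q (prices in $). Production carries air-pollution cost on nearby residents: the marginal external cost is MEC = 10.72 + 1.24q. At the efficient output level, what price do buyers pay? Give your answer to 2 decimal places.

Social marginal cost = private MC + MEC = 56.49 + 3.34q.
Set SMC = demand: 56.49 + 3.34q = 146.21 - 1.90q → q* = 17.1221.
Consumer price on the demand curve at q*: 146.21 − 1.90×17.1221 = 113.6780.

P = $113.68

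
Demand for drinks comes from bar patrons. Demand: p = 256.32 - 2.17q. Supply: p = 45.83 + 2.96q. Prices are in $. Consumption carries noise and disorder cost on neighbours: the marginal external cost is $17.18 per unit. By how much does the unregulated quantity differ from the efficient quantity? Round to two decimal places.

3.35 units

Market equilibrium (private): 45.83 + 2.96q = 256.32 - 2.17q → q_m = 41.0312.
Social marginal benefit = demand − MEC = 239.14 - 2.17q.
Set SMB = MC: 239.14 - 2.17q = 45.83 + 2.96q → q* = 37.6823.
Gap = |41.0312 − 37.6823| = 3.3489.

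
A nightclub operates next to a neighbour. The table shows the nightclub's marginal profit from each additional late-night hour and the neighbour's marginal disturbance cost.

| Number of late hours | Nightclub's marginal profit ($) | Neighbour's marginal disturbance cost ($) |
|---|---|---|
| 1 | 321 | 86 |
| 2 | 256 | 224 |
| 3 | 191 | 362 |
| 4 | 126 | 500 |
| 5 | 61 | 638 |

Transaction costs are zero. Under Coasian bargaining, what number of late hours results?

Bargaining reaches the level where marginal profit last exceeds marginal disturbance cost.
That holds through level 2 (256 ≥ 224) but not at 3 (191 < 362).

2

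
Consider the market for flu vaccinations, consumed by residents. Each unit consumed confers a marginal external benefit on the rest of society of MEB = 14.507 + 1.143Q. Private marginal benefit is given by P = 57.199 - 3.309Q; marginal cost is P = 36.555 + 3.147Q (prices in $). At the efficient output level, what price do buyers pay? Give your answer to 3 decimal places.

P = $35.307

Social marginal benefit = demand + MEB = 71.706 - 2.166Q.
Set SMB = MC: 71.706 - 2.166Q = 36.555 + 3.147Q → Q* = 6.6160.
Consumer price on the demand curve at Q*: 57.199 − 3.309×6.6160 = 35.3067.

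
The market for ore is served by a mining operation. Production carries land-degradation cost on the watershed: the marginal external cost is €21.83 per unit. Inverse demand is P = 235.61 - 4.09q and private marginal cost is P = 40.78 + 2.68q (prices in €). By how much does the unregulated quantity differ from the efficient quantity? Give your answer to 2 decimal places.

Market equilibrium (private): 40.78 + 2.68q = 235.61 - 4.09q → q_m = 28.7784.
Social marginal cost = private MC + MEC = 62.61 + 2.68q.
Set SMC = demand: 62.61 + 2.68q = 235.61 - 4.09q → q* = 25.5539.
Gap = |28.7784 − 25.5539| = 3.2245.

3.22 units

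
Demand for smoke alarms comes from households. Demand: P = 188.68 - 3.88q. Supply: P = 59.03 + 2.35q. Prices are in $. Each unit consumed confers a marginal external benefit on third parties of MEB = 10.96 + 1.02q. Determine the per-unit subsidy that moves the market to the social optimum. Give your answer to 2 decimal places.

Social marginal benefit = demand + MEB = 199.64 - 2.86q.
Set SMB = MC: 199.64 - 2.86q = 59.03 + 2.35q → q* = 26.9885.
The Pigouvian subsidy equals MEB at q*: 10.96 + 1.02×26.9885 = 38.4883.

subsidy = $38.49 per unit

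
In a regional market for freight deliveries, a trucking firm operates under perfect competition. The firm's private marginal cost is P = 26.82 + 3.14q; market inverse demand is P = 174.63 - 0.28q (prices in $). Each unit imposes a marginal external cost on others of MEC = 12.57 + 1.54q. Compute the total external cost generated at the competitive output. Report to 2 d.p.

$1981.56

Market equilibrium (private): 26.82 + 3.14q = 174.63 - 0.28q → q_m = 43.2193.
Total external cost = ∫₀^{q_m} (12.57 + 1.54q) dq = 12.57×43.2193 + ½×1.54×43.2193² = 1981.5557.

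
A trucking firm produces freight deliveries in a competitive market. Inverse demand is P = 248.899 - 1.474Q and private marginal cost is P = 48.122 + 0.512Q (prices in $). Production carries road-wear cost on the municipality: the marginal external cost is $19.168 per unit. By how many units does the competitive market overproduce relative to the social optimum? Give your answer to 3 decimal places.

9.652 units

Market equilibrium (private): 48.122 + 0.512Q = 248.899 - 1.474Q → Q_m = 101.0962.
Social marginal cost = private MC + MEC = 67.290 + 0.512Q.
Set SMC = demand: 67.290 + 0.512Q = 248.899 - 1.474Q → Q* = 91.4446.
Gap = |101.0962 − 91.4446| = 9.6516.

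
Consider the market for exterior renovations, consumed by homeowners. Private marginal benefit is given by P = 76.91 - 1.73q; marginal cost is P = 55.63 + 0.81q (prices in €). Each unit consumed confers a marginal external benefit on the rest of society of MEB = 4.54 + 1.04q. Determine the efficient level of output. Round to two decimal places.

Social marginal benefit = demand + MEB = 81.45 - 0.69q.
Set SMB = MC: 81.45 - 0.69q = 55.63 + 0.81q → q* = 17.2133.

q* = 17.21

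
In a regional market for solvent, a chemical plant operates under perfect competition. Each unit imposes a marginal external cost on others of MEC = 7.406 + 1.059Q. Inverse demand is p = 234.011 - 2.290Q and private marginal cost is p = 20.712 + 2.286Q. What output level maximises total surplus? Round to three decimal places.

Social marginal cost = private MC + MEC = 28.118 + 3.345Q.
Set SMC = demand: 28.118 + 3.345Q = 234.011 - 2.290Q → Q* = 36.5382.

Q* = 36.538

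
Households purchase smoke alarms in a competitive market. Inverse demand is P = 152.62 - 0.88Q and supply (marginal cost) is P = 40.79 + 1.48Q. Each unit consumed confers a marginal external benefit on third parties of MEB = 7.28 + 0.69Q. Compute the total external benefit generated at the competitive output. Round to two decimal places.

Market equilibrium (private): 40.79 + 1.48Q = 152.62 - 0.88Q → Q_m = 47.3856.
Total external benefit = ∫₀^{Q_m} (7.28 + 0.69Q) dQ = 7.28×47.3856 + ½×0.69×47.3856² = 1119.6285.

1119.63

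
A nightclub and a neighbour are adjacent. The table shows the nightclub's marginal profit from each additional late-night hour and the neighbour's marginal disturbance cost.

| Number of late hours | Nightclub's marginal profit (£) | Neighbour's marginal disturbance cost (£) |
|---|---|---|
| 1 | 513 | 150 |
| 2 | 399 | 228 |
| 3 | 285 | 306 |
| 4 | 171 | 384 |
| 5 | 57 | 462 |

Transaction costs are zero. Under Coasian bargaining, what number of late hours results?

Bargaining reaches the level where marginal profit last exceeds marginal disturbance cost.
That holds through level 2 (399 ≥ 228) but not at 3 (285 < 306).

2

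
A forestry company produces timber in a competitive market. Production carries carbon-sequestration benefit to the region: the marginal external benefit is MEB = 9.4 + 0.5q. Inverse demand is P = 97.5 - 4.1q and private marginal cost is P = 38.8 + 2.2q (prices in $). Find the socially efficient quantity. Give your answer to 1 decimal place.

Social marginal cost = private MC − MEB = 29.4 + 1.7q.
Set SMC = demand: 29.4 + 1.7q = 97.5 - 4.1q → q* = 11.7414.

q* = 11.7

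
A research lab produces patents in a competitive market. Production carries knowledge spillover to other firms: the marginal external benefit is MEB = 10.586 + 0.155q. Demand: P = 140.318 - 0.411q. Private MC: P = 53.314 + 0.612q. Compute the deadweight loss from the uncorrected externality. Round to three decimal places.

Market equilibrium (private): 53.314 + 0.612q = 140.318 - 0.411q → q_m = 85.0479.
Social marginal cost = private MC − MEB = 42.728 + 0.457q.
Set SMC = demand: 42.728 + 0.457q = 140.318 - 0.411q → q* = 112.4309.
The loss is the area between SMC and demand from q* to q_m; with linear curves that's a triangle of height MEB(q_m).
DWL = ½ × 27.3830 × 23.7684 = 325.4250.

DWL = 325.425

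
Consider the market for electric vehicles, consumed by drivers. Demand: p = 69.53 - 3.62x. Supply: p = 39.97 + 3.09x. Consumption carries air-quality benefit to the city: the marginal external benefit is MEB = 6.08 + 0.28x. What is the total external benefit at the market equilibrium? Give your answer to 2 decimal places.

29.50

Market equilibrium (private): 39.97 + 3.09x = 69.53 - 3.62x → x_m = 4.4054.
Total external benefit = ∫₀^{x_m} (6.08 + 0.28x) dx = 6.08×4.4054 + ½×0.28×4.4054² = 29.5019.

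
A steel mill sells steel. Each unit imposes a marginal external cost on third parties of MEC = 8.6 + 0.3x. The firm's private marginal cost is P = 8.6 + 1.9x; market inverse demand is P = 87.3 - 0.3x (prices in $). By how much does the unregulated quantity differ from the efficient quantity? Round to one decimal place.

Market equilibrium (private): 8.6 + 1.9x = 87.3 - 0.3x → x_m = 35.7727.
Social marginal cost = private MC + MEC = 17.2 + 2.2x.
Set SMC = demand: 17.2 + 2.2x = 87.3 - 0.3x → x* = 28.0400.
Gap = |35.7727 − 28.0400| = 7.7327.

7.7 units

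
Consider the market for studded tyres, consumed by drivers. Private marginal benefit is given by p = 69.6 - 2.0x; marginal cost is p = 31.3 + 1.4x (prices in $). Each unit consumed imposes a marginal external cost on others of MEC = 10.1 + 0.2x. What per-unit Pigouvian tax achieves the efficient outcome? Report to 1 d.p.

tax = $11.7 per unit

Social marginal benefit = demand − MEC = 59.5 - 2.2x.
Set SMB = MC: 59.5 - 2.2x = 31.3 + 1.4x → x* = 7.8333.
The Pigouvian tax equals MEC at x*: 10.1 + 0.2×7.8333 = 11.6667.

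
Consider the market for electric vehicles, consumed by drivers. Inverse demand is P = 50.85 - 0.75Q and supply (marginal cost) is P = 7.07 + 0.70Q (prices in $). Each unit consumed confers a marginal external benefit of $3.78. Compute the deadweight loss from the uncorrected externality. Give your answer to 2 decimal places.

DWL = $4.93

Market equilibrium (private): 7.07 + 0.70Q = 50.85 - 0.75Q → Q_m = 30.1931.
Social marginal benefit = demand + MEB = 54.63 - 0.75Q.
Set SMB = MC: 54.63 - 0.75Q = 7.07 + 0.70Q → Q* = 32.8000.
The welfare-loss triangle has base |Q_m − Q*| and height MEB(Q_m) (the vertical gap between SMB and MC is zero at Q* and MEB at Q_m).
DWL = ½ × 2.6069 × 3.7800 = 4.9270.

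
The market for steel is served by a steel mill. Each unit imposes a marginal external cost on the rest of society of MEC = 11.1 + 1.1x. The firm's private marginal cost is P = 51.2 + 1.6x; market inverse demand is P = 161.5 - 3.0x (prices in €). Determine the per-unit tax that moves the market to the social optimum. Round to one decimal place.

tax = €30.2 per unit

Social marginal cost = private MC + MEC = 62.3 + 2.7x.
Set SMC = demand: 62.3 + 2.7x = 161.5 - 3.0x → x* = 17.4035.
The Pigouvian tax equals MEC at x*: 11.1 + 1.1×17.4035 = 30.2439.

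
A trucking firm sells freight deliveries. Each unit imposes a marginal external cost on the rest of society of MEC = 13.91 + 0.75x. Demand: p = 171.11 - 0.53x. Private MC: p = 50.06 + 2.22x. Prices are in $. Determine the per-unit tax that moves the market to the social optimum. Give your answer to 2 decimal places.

Social marginal cost = private MC + MEC = 63.97 + 2.97x.
Set SMC = demand: 63.97 + 2.97x = 171.11 - 0.53x → x* = 30.6114.
The Pigouvian tax equals MEC at x*: 13.91 + 0.75×30.6114 = 36.8686.

tax = $36.87 per unit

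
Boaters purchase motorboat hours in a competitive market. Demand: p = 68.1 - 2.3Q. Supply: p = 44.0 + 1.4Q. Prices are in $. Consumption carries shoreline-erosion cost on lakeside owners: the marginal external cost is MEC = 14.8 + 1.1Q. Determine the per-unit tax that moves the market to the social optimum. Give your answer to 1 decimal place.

Social marginal benefit = demand − MEC = 53.3 - 3.4Q.
Set SMB = MC: 53.3 - 3.4Q = 44.0 + 1.4Q → Q* = 1.9375.
The Pigouvian tax equals MEC at Q*: 14.8 + 1.1×1.9375 = 16.9313.

tax = $16.9 per unit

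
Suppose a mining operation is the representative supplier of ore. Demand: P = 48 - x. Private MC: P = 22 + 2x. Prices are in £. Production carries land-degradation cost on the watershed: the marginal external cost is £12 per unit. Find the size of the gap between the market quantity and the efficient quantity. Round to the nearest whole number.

Market equilibrium (private): 22 + 2x = 48 - x → x_m = 8.6667.
Social marginal cost = private MC + MEC = 34 + 2x.
Set SMC = demand: 34 + 2x = 48 - x → x* = 4.6667.
Gap = |8.6667 − 4.6667| = 4.0000.

4 units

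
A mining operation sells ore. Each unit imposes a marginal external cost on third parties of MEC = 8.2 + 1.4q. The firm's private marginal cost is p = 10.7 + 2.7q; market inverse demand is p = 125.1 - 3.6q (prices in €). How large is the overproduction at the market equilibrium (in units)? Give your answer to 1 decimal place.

Market equilibrium (private): 10.7 + 2.7q = 125.1 - 3.6q → q_m = 18.1587.
Social marginal cost = private MC + MEC = 18.9 + 4.1q.
Set SMC = demand: 18.9 + 4.1q = 125.1 - 3.6q → q* = 13.7922.
Gap = |18.1587 − 13.7922| = 4.3665.

4.4 units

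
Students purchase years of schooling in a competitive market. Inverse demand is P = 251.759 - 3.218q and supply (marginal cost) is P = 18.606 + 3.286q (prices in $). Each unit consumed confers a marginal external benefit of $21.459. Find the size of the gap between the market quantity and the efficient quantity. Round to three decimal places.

Market equilibrium (private): 18.606 + 3.286q = 251.759 - 3.218q → q_m = 35.8476.
Social marginal benefit = demand + MEB = 273.218 - 3.218q.
Set SMB = MC: 273.218 - 3.218q = 18.606 + 3.286q → q* = 39.1470.
Gap = |35.8476 − 39.1470| = 3.2994.

3.299 units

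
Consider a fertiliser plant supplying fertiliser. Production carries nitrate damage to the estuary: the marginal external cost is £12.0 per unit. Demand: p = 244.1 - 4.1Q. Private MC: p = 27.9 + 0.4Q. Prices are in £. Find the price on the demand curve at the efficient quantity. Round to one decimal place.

P = £58.1

Social marginal cost = private MC + MEC = 39.9 + 0.4Q.
Set SMC = demand: 39.9 + 0.4Q = 244.1 - 4.1Q → Q* = 45.3778.
Consumer price on the demand curve at Q*: 244.1 − 4.1×45.3778 = 58.0510.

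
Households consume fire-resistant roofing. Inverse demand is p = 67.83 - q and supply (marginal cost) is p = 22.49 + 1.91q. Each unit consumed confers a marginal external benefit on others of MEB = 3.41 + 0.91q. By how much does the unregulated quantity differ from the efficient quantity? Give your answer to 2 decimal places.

Market equilibrium (private): 22.49 + 1.91q = 67.83 - q → q_m = 15.5808.
Social marginal benefit = demand + MEB = 71.24 - 0.09q.
Set SMB = MC: 71.24 - 0.09q = 22.49 + 1.91q → q* = 24.3750.
Gap = |15.5808 − 24.3750| = 8.7942.

8.79 units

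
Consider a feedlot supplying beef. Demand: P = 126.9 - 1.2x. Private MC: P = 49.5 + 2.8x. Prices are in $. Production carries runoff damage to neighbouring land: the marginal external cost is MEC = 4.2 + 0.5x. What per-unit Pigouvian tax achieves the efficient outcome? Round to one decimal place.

Social marginal cost = private MC + MEC = 53.7 + 3.3x.
Set SMC = demand: 53.7 + 3.3x = 126.9 - 1.2x → x* = 16.2667.
The Pigouvian tax equals MEC at x*: 4.2 + 0.5×16.2667 = 12.3334.

tax = $12.3 per unit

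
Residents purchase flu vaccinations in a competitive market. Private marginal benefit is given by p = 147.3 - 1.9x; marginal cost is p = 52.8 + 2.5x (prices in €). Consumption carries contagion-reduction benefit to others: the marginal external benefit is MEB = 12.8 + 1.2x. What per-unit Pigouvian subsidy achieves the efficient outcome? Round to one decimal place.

subsidy = €53.0 per unit

Social marginal benefit = demand + MEB = 160.1 - 0.7x.
Set SMB = MC: 160.1 - 0.7x = 52.8 + 2.5x → x* = 33.5313.
The Pigouvian subsidy equals MEB at x*: 12.8 + 1.2×33.5313 = 53.0376.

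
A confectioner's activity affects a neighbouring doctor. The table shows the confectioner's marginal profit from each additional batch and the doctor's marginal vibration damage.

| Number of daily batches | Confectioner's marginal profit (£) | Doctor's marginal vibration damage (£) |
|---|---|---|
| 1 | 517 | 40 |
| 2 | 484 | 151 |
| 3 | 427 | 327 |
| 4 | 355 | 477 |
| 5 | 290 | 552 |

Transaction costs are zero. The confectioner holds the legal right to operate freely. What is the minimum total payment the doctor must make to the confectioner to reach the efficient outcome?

Left alone the confectioner would choose level 5 (marginal profit stays positive).
Efficient level: k* = 3 (marginal profit ≥ marginal vibration damage through 3).
The doctor must at least cover the confectioner's forgone profit from cutting 5→3: 355 + 290 = 645.

£645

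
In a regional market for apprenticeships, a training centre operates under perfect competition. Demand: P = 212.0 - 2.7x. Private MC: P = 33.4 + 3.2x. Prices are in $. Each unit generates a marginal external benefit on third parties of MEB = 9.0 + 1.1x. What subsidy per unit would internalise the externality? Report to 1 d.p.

subsidy = $52.0 per unit

Social marginal cost = private MC − MEB = 24.4 + 2.1x.
Set SMC = demand: 24.4 + 2.1x = 212.0 - 2.7x → x* = 39.0833.
The Pigouvian subsidy equals MEB at x*: 9.0 + 1.1×39.0833 = 51.9916.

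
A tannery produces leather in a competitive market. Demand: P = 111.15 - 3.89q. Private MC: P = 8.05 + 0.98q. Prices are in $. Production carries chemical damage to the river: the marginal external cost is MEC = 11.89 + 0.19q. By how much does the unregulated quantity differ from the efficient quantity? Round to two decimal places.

3.14 units

Market equilibrium (private): 8.05 + 0.98q = 111.15 - 3.89q → q_m = 21.1704.
Social marginal cost = private MC + MEC = 19.94 + 1.17q.
Set SMC = demand: 19.94 + 1.17q = 111.15 - 3.89q → q* = 18.0257.
Gap = |21.1704 − 18.0257| = 3.1447.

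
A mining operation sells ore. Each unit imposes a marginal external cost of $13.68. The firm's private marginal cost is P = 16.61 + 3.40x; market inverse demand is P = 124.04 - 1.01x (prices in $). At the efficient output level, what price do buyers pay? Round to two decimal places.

P = $102.57

Social marginal cost = private MC + MEC = 30.29 + 3.40x.
Set SMC = demand: 30.29 + 3.40x = 124.04 - 1.01x → x* = 21.2585.
Consumer price on the demand curve at x*: 124.04 − 1.01×21.2585 = 102.5689.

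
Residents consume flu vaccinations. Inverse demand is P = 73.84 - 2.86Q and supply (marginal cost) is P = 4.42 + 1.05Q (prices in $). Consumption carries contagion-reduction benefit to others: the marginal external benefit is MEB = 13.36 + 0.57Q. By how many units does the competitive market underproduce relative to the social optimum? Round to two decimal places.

Market equilibrium (private): 4.42 + 1.05Q = 73.84 - 2.86Q → Q_m = 17.7545.
Social marginal benefit = demand + MEB = 87.20 - 2.29Q.
Set SMB = MC: 87.20 - 2.29Q = 4.42 + 1.05Q → Q* = 24.7844.
Gap = |17.7545 − 24.7844| = 7.0299.

7.03 units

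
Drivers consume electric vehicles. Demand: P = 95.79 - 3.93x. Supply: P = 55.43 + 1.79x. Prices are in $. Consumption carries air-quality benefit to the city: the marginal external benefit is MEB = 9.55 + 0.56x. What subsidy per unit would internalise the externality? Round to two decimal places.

subsidy = $14.97 per unit

Social marginal benefit = demand + MEB = 105.34 - 3.37x.
Set SMB = MC: 105.34 - 3.37x = 55.43 + 1.79x → x* = 9.6725.
The Pigouvian subsidy equals MEB at x*: 9.55 + 0.56×9.6725 = 14.9666.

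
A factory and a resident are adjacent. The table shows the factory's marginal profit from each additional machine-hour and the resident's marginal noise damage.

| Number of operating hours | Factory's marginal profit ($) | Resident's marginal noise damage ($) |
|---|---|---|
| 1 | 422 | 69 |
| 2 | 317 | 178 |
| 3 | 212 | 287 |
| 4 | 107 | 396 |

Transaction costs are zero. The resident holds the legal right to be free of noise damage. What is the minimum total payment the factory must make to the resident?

$247

Efficient level: marginal profit ≥ marginal noise damage through level 2, so k* = 2.
With the resident holding the right, the factory must at least compensate total damage at k*: 69 + 178 = 247.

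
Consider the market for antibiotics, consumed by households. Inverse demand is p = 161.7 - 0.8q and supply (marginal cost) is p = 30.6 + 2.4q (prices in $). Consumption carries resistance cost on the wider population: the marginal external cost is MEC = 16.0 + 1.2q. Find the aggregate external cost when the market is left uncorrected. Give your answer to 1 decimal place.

Market equilibrium (private): 30.6 + 2.4q = 161.7 - 0.8q → q_m = 40.9688.
Total external cost = ∫₀^{q_m} (16.0 + 1.2q) dq = 16.0×40.9688 + ½×1.2×40.9688² = 1662.5663.

$1662.6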